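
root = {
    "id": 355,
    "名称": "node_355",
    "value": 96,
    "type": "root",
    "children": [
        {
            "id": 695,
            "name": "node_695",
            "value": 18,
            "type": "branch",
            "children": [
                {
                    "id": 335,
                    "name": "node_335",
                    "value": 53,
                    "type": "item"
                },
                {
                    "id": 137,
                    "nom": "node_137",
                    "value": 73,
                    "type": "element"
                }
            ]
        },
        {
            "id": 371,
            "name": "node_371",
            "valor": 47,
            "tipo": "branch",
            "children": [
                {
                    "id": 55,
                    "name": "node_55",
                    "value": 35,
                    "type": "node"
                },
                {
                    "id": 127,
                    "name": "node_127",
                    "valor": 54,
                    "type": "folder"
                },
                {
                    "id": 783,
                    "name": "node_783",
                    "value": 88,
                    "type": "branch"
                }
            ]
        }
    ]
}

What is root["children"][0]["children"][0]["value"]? 53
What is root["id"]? 355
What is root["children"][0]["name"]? "node_695"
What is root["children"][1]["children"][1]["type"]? "folder"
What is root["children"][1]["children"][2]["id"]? 783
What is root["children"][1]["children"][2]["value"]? 88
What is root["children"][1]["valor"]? 47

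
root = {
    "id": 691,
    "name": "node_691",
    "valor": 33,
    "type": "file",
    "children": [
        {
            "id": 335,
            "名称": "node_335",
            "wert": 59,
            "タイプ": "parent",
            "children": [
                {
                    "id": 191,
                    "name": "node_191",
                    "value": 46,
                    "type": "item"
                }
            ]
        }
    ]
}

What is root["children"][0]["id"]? 335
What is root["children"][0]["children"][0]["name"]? "node_191"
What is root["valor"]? 33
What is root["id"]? 691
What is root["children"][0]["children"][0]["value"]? 46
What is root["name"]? "node_691"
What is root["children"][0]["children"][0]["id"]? 191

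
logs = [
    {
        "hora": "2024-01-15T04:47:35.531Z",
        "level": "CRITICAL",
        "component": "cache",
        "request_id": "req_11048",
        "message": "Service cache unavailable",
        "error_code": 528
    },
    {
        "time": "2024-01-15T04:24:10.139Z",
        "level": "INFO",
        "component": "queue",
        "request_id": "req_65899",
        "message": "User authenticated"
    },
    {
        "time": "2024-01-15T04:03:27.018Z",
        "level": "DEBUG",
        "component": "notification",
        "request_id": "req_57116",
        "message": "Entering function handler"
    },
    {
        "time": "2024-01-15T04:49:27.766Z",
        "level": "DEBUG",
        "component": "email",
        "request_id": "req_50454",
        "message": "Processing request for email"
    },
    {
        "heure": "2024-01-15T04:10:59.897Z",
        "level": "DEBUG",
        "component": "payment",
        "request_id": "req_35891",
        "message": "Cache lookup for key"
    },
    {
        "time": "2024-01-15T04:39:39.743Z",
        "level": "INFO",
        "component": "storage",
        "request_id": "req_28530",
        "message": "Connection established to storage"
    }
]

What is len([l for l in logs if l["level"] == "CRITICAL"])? 1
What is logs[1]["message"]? "User authenticated"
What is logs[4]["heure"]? "2024-01-15T04:10:59.897Z"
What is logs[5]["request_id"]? "req_28530"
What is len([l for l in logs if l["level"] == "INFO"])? 2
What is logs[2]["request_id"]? "req_57116"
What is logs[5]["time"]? "2024-01-15T04:39:39.743Z"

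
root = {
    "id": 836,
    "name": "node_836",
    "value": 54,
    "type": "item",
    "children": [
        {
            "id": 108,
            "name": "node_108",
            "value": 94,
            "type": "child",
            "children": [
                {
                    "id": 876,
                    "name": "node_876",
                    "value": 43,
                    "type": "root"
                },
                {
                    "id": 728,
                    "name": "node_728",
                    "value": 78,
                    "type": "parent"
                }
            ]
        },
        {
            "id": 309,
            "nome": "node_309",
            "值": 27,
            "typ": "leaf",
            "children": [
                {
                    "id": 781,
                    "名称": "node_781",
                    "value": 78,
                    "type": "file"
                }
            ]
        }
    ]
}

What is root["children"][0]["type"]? "child"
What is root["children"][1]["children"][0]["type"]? "file"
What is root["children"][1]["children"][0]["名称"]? "node_781"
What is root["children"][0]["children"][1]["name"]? "node_728"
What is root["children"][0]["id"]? 108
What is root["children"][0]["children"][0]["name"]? "node_876"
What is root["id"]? 836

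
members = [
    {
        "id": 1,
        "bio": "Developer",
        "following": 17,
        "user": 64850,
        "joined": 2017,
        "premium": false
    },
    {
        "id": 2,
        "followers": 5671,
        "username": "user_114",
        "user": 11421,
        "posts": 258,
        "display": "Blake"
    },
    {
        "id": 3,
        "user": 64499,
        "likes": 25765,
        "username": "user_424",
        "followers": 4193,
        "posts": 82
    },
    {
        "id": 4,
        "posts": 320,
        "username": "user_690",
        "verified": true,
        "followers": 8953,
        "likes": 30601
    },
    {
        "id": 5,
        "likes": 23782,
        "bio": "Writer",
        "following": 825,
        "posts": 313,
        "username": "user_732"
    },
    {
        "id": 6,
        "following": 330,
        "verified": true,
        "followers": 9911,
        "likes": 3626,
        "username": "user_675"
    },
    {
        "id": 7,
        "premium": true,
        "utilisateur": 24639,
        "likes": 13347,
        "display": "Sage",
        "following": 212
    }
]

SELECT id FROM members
[1, 2, 3, 4, 5, 6, 7]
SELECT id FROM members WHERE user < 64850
[2, 3]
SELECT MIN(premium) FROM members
False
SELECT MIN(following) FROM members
17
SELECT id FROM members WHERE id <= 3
[1, 2, 3]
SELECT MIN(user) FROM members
11421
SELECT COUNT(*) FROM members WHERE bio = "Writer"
1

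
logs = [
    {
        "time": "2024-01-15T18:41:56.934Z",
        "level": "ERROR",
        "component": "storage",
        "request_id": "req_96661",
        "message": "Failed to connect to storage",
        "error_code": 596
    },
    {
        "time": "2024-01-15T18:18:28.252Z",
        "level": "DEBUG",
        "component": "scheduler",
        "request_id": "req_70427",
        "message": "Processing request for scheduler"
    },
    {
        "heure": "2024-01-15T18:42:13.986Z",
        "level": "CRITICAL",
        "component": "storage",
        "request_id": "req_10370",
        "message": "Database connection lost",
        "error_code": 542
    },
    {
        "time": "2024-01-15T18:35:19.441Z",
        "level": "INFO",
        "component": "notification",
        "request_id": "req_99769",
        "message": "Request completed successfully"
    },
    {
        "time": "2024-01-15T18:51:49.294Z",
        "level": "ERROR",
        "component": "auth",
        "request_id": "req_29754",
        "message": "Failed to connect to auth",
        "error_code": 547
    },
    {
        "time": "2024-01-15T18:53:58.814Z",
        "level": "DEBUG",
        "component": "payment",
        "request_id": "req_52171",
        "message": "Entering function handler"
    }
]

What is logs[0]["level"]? "ERROR"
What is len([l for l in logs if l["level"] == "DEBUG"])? 2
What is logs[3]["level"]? "INFO"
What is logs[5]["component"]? "payment"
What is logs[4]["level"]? "ERROR"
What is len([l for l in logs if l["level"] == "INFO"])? 1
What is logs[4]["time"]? "2024-01-15T18:51:49.294Z"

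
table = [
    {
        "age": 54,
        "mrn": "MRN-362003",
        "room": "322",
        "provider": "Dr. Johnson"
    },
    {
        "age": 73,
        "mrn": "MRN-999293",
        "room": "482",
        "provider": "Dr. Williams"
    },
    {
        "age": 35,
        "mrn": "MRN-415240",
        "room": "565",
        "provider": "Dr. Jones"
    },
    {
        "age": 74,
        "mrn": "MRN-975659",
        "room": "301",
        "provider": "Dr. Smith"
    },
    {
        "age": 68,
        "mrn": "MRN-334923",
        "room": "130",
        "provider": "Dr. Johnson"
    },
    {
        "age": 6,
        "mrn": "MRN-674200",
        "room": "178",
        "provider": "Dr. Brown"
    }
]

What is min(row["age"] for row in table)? 6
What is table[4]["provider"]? "Dr. Johnson"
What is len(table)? 6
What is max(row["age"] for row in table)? 74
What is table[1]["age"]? 73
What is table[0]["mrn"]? "MRN-362003"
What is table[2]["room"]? "565"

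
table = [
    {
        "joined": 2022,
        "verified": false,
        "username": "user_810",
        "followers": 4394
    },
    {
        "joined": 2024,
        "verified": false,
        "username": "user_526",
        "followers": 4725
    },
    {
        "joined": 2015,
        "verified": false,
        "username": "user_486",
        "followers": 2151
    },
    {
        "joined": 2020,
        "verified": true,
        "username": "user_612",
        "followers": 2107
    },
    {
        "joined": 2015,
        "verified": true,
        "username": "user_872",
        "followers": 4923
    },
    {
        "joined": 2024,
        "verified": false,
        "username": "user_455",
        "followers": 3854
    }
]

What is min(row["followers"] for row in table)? 2107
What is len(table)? 6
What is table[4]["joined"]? 2015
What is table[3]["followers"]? 2107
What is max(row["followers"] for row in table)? 4923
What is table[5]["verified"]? False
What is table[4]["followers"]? 4923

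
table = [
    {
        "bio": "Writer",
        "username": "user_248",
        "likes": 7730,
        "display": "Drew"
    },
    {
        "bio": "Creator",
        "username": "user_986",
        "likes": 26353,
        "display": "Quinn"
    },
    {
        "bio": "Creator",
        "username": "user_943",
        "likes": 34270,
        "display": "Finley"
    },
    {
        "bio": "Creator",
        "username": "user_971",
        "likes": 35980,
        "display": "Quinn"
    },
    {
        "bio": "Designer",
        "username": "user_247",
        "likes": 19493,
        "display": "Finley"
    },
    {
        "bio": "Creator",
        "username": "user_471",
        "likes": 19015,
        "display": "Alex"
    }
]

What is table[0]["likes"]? 7730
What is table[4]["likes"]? 19493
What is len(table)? 6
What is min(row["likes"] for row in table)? 7730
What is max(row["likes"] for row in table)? 35980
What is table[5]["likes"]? 19015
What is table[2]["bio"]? "Creator"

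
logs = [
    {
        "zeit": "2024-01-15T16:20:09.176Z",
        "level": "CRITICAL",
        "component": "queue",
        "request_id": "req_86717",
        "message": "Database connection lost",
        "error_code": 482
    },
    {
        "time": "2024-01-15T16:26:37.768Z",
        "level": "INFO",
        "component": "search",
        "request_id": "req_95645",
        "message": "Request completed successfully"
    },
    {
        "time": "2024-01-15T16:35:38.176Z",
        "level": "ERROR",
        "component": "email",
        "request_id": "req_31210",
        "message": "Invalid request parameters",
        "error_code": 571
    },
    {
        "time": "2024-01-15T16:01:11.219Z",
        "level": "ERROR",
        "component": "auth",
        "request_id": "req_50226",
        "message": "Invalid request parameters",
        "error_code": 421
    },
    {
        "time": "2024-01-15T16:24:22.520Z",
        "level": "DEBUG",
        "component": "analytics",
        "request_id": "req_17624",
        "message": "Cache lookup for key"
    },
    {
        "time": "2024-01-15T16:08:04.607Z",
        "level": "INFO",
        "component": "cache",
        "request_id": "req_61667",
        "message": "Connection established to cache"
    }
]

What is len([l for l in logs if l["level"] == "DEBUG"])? 1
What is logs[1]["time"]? "2024-01-15T16:26:37.768Z"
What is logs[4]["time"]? "2024-01-15T16:24:22.520Z"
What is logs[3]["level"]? "ERROR"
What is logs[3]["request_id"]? "req_50226"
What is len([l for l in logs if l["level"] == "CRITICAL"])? 1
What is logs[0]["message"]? "Database connection lost"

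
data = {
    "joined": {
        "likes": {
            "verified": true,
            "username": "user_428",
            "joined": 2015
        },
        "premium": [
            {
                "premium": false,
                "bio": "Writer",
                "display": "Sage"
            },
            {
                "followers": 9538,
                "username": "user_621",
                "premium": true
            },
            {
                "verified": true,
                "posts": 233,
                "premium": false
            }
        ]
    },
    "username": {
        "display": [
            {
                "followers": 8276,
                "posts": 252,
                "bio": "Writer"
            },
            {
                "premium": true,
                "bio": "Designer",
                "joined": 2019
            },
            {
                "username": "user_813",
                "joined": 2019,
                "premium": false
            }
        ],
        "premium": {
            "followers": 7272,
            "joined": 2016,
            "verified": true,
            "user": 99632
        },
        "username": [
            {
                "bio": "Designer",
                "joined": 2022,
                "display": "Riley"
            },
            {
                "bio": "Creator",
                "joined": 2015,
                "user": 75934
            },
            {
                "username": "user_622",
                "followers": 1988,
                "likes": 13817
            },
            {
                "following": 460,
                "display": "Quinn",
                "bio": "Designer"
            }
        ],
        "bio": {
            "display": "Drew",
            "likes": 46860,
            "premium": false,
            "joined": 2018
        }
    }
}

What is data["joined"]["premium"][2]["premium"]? False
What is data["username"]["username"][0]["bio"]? "Designer"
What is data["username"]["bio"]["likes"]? 46860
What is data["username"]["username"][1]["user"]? 75934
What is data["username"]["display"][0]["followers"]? 8276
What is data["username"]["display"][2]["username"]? "user_813"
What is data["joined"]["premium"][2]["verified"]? True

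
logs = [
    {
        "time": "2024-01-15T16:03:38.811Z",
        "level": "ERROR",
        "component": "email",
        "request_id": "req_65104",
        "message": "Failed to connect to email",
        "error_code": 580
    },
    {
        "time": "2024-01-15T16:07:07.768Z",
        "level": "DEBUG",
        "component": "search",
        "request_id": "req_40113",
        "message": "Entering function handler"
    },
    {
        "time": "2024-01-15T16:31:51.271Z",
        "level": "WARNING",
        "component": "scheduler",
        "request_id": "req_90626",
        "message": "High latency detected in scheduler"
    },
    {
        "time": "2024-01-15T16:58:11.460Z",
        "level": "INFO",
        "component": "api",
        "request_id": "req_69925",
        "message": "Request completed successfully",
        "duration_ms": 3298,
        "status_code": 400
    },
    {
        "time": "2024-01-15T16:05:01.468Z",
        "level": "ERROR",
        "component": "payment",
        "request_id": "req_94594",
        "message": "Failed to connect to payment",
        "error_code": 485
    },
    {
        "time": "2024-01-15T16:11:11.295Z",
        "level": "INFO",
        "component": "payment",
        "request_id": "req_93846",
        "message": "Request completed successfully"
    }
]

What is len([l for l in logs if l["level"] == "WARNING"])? 1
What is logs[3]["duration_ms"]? 3298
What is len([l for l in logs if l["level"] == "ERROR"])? 2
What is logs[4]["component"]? "payment"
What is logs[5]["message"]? "Request completed successfully"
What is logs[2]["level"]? "WARNING"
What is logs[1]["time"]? "2024-01-15T16:07:07.768Z"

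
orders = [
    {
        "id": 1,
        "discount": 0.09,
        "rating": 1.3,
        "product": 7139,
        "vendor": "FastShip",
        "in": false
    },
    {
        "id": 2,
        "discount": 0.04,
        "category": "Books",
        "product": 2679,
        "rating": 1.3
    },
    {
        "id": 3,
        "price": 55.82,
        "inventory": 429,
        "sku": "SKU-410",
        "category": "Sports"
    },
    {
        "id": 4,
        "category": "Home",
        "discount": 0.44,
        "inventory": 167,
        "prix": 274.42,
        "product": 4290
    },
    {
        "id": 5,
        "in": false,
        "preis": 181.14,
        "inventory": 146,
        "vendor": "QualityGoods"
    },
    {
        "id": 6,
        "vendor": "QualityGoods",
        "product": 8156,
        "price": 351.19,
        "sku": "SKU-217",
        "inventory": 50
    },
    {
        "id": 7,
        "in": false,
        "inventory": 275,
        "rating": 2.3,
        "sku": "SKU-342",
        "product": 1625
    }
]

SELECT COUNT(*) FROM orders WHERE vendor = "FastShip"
1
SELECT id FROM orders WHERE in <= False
[1, 5, 7]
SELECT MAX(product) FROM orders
8156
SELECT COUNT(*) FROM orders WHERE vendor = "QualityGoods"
2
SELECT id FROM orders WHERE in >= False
[1, 5, 7]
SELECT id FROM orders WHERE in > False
[]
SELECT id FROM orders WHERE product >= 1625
[1, 2, 4, 6, 7]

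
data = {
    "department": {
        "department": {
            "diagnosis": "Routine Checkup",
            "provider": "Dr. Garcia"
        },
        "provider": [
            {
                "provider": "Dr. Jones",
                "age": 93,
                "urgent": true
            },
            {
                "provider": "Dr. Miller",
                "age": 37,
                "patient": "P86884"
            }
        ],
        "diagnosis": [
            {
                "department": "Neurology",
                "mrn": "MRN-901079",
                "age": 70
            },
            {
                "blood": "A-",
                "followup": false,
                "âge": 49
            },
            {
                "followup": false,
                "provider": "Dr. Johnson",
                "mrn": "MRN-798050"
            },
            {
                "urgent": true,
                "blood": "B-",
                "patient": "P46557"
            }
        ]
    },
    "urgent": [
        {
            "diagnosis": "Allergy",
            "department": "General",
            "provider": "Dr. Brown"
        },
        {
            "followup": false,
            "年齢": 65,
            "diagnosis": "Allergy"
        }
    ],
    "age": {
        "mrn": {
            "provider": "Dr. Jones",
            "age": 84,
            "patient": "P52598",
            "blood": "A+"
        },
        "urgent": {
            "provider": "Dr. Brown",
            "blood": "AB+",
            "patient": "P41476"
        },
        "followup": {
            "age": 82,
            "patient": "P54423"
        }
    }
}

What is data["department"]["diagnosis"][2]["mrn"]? "MRN-798050"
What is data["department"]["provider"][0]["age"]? 93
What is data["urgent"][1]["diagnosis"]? "Allergy"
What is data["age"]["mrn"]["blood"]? "A+"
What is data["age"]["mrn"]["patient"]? "P52598"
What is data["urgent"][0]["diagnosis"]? "Allergy"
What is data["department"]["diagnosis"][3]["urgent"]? True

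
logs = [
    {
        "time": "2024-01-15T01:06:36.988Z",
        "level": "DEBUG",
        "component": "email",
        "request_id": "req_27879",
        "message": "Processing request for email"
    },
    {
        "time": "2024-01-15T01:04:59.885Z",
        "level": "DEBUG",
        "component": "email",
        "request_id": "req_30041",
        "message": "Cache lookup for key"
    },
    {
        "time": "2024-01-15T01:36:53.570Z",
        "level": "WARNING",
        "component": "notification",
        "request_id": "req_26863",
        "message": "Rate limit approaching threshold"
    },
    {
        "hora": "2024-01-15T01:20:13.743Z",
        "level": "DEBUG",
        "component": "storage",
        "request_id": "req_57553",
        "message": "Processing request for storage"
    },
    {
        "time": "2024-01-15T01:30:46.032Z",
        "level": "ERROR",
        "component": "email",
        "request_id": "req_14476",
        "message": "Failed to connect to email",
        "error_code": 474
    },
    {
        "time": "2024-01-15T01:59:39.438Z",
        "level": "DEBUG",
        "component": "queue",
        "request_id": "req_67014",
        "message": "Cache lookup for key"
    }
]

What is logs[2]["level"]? "WARNING"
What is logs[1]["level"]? "DEBUG"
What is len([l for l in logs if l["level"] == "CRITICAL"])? 0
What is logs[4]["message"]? "Failed to connect to email"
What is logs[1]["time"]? "2024-01-15T01:04:59.885Z"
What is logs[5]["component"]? "queue"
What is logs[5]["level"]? "DEBUG"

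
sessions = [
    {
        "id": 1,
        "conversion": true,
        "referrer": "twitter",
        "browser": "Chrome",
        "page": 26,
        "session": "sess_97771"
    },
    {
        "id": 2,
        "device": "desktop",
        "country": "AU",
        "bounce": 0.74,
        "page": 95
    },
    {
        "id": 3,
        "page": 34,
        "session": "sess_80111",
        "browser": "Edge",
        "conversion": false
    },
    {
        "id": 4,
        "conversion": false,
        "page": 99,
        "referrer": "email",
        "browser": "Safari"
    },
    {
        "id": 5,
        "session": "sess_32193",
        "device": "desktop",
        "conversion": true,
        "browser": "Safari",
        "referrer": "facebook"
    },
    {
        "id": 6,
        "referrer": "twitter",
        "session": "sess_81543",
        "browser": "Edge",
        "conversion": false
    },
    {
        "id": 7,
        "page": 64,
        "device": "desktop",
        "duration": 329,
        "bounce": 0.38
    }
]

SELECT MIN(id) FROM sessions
1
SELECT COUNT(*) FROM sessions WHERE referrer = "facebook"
1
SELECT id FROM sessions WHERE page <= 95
[1, 2, 3, 7]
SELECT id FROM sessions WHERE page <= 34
[1, 3]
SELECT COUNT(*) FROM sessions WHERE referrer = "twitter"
2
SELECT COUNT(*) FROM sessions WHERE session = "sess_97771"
1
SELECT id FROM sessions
[1, 2, 3, 4, 5, 6, 7]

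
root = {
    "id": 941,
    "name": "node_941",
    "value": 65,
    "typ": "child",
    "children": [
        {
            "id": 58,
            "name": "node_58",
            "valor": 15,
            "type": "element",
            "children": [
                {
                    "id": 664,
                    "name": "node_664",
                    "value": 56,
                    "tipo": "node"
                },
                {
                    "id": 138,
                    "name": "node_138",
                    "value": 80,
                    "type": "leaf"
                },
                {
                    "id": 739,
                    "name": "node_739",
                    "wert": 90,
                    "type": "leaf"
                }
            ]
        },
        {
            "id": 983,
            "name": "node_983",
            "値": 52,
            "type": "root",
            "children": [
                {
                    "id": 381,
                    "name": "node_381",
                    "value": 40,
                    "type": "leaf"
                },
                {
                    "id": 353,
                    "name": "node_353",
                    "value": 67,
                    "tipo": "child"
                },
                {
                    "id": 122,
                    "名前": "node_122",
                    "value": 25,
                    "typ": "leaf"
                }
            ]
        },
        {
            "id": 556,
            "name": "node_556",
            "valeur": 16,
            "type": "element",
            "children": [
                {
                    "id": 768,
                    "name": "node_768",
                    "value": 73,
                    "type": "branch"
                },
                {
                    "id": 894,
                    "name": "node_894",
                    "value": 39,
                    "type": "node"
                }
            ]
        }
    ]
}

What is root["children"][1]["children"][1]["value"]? 67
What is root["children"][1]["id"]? 983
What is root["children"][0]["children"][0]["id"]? 664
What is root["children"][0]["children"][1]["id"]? 138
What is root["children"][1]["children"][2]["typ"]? "leaf"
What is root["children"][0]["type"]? "element"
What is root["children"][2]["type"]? "element"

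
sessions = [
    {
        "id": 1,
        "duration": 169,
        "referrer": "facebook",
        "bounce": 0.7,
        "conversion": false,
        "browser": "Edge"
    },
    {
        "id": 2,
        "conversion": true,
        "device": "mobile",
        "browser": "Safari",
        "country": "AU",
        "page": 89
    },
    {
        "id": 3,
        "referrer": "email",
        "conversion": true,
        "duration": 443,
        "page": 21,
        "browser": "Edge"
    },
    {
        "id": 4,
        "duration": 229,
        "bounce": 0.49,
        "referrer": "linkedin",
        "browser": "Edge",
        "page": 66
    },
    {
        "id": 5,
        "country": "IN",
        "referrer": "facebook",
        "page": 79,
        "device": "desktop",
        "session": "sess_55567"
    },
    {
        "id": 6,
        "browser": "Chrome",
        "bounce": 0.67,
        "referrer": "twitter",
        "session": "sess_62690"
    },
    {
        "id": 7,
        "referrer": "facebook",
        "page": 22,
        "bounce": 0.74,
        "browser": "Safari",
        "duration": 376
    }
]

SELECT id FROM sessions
[1, 2, 3, 4, 5, 6, 7]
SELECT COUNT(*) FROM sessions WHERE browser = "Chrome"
1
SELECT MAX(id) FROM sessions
7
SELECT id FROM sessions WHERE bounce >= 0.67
[1, 6, 7]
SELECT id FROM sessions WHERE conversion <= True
[1, 2, 3]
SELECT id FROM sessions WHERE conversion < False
[]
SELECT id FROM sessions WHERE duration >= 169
[1, 3, 4, 7]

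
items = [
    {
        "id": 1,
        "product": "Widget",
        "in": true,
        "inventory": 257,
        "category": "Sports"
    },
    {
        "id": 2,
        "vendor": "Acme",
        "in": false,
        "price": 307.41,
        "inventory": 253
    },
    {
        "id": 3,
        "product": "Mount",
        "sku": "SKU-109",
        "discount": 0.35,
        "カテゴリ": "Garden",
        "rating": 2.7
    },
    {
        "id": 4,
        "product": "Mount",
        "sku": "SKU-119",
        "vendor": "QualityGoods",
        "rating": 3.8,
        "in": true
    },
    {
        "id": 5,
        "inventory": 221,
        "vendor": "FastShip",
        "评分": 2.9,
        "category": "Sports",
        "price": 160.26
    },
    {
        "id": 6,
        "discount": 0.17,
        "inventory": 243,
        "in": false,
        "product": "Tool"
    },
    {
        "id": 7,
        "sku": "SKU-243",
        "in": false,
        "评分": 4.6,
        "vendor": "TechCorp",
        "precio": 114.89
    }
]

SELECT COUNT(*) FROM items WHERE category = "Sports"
2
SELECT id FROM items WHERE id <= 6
[1, 2, 3, 4, 5, 6]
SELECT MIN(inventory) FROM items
221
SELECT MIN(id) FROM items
1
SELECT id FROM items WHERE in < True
[2, 6, 7]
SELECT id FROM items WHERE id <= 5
[1, 2, 3, 4, 5]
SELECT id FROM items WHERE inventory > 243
[1, 2]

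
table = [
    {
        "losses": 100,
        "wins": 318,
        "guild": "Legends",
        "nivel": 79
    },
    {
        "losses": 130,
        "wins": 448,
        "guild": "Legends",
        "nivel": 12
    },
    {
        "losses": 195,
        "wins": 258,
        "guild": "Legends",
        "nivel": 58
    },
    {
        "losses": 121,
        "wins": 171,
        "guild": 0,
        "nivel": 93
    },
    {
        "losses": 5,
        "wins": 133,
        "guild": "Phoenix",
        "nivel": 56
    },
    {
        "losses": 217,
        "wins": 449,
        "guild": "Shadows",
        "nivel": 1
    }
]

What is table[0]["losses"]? 100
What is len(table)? 6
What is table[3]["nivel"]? 93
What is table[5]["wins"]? 449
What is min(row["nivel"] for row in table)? 1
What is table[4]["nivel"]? 56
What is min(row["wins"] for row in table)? 133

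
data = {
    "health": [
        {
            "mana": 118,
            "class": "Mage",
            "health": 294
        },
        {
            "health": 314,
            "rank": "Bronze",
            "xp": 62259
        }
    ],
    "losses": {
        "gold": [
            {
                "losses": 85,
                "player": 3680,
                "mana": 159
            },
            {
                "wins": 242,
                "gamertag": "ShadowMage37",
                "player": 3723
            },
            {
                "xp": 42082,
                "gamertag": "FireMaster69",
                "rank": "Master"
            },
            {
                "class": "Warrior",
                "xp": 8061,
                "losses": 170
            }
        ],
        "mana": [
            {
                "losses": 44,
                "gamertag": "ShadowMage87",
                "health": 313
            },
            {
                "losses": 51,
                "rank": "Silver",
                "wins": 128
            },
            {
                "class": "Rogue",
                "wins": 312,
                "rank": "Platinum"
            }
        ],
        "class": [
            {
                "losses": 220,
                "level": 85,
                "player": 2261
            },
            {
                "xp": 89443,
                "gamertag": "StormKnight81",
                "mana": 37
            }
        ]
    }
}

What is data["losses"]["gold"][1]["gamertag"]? "ShadowMage37"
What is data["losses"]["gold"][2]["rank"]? "Master"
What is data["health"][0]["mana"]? 118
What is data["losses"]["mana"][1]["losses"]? 51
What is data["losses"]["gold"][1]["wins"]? 242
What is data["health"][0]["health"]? 294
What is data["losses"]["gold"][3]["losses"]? 170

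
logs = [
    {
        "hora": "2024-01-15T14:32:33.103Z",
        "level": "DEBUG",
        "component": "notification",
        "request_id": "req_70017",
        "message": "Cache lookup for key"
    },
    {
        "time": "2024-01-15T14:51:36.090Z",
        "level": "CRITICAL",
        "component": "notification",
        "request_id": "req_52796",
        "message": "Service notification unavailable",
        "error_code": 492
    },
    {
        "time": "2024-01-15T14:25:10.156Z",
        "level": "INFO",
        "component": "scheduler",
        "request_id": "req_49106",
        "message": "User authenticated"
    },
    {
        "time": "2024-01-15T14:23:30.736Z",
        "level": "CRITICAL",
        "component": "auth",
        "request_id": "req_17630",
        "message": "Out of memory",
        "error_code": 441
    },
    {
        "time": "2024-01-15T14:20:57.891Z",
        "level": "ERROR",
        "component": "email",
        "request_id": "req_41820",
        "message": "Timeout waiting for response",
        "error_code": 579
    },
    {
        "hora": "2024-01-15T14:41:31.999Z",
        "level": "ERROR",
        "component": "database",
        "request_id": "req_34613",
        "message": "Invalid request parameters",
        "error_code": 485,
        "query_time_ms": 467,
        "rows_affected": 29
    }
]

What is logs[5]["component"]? "database"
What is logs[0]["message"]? "Cache lookup for key"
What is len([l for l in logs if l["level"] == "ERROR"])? 2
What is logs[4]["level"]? "ERROR"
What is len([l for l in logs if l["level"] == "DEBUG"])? 1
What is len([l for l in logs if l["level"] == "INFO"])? 1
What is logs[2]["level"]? "INFO"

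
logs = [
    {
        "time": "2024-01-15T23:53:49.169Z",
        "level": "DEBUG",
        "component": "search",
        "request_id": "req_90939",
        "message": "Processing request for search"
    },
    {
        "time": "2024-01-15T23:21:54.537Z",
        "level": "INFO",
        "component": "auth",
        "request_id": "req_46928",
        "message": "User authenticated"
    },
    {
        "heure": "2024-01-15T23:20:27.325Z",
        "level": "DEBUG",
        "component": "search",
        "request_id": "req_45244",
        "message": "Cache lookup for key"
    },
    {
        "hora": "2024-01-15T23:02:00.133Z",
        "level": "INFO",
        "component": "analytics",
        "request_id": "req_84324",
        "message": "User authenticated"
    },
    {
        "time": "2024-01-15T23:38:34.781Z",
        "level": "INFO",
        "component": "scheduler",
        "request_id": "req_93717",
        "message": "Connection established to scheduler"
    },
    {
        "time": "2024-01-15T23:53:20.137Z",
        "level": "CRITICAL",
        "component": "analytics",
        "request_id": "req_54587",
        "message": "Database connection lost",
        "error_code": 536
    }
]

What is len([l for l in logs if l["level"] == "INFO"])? 3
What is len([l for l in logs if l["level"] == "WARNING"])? 0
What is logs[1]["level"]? "INFO"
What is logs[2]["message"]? "Cache lookup for key"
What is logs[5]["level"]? "CRITICAL"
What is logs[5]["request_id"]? "req_54587"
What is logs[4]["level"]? "INFO"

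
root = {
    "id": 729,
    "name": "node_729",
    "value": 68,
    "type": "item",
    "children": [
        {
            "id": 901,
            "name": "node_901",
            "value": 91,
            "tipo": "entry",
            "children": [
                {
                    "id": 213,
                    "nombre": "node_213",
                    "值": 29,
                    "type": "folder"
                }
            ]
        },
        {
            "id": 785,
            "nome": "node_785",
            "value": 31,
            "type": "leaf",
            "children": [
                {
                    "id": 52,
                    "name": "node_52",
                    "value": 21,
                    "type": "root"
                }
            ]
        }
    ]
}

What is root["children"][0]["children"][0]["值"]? 29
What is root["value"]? 68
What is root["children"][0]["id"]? 901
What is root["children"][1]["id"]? 785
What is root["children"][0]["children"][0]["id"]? 213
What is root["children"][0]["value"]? 91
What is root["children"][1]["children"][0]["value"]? 21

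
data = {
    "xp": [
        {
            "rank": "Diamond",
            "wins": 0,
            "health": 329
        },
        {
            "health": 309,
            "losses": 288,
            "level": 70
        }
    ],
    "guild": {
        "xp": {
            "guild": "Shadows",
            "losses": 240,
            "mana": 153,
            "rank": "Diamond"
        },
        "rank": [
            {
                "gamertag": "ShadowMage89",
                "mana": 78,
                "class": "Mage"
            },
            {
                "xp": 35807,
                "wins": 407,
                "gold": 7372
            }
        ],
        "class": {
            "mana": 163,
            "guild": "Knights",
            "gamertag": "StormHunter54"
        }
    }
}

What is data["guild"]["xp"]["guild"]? "Shadows"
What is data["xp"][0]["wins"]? 0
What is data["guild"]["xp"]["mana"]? 153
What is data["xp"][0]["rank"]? "Diamond"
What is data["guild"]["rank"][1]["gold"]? 7372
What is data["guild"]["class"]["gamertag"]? "StormHunter54"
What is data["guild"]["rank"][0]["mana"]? 78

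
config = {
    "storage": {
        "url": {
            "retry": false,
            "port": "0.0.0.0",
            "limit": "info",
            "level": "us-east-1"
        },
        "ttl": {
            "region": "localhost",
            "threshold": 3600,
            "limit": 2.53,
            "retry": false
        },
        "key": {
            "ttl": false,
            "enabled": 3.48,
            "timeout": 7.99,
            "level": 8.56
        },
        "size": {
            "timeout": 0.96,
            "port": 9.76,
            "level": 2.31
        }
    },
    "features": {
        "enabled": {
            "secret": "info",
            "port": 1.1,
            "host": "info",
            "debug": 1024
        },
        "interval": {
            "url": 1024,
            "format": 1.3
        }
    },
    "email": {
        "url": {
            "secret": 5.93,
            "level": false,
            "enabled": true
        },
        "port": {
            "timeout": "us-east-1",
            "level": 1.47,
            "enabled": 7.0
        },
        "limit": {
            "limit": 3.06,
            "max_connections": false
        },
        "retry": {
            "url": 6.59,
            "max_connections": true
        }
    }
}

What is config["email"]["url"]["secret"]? 5.93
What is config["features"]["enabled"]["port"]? 1.1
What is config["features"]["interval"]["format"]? 1.3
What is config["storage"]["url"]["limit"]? "info"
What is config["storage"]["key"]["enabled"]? 3.48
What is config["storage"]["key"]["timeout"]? 7.99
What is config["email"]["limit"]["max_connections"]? False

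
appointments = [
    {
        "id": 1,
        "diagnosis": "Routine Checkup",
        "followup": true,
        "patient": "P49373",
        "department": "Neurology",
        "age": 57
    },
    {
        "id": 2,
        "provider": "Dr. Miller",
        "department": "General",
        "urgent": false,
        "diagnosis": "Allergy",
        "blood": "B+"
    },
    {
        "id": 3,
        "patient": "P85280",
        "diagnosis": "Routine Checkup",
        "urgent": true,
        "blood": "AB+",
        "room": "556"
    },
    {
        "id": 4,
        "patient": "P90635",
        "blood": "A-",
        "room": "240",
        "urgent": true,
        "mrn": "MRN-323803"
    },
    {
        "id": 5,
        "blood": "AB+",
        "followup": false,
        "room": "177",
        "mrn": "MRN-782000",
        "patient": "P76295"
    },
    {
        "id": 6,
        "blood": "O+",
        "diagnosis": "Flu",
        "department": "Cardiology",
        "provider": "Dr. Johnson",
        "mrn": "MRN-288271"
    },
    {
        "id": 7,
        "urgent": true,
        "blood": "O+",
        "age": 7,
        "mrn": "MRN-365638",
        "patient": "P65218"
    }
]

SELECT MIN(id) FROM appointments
1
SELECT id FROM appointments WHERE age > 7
[1]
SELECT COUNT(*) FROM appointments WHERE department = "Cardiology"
1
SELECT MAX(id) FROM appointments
7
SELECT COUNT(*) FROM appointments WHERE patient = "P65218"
1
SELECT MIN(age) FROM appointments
7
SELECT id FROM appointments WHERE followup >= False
[1, 5]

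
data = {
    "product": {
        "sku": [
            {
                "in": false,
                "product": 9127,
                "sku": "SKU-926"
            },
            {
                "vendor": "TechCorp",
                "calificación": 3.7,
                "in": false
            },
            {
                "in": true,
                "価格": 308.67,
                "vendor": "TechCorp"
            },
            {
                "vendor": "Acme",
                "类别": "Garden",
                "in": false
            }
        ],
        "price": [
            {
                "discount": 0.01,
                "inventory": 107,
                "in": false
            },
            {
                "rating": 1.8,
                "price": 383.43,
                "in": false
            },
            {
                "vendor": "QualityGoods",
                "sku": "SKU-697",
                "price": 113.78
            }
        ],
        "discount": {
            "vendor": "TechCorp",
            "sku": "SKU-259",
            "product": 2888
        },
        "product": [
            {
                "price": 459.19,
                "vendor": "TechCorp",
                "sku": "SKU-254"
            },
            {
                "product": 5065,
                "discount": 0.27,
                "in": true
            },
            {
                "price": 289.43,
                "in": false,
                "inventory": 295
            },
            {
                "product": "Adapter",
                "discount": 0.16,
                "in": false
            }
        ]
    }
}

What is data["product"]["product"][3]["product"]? "Adapter"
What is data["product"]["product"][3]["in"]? False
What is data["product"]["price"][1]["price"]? 383.43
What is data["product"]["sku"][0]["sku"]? "SKU-926"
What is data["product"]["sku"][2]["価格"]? 308.67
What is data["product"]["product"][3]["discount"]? 0.16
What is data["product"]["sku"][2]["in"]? True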